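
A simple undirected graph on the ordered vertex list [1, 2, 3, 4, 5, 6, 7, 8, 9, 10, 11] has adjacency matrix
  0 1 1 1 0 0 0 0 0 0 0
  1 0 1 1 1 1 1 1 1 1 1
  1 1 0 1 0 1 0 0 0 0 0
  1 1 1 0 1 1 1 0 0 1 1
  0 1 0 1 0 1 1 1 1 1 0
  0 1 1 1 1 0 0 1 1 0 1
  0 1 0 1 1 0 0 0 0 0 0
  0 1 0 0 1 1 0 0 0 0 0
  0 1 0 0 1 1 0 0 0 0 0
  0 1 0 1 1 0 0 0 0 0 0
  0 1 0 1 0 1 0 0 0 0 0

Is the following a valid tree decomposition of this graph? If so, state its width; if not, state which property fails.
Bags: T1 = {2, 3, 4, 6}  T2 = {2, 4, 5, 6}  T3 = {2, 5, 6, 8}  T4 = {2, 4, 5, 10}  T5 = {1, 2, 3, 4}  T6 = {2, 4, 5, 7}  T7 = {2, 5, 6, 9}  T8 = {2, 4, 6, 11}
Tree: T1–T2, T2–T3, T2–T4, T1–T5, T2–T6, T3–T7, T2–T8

Yes; width 3.

Checking the three conditions: (i) the bags cover all of {1, 2, 3, 4, 5, 6, 7, 8, 9, 10, 11}; (ii) for each edge, some bag contains both endpoints; (iii) the bags containing any fixed vertex form a subtree. All hold, so the decomposition is valid with width 4 − 1 = 3.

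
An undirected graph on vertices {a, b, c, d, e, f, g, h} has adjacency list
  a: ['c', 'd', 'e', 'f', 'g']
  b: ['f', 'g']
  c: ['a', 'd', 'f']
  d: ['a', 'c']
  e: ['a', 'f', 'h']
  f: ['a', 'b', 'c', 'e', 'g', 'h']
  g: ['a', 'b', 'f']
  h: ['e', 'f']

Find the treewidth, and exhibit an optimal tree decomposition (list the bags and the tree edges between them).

Treewidth 2.
Bags: B1 = {a, f, g}  B2 = {a, c, f}  B3 = {a, e, f}  B4 = {b, f, g}  B5 = {e, f, h}  B6 = {a, c, d}
Tree: B1–B2, B2–B3, B1–B4, B3–B5, B2–B6

Each bag holds 3 vertices, so the decomposition has width 2, which upper-bounds the treewidth. For the lower bound, the 3 vertices {a, c, d} are pairwise adjacent, and any tree decomposition puts a clique entirely inside one bag — forcing width ≥ 2. Combining the bounds, tw(G) = 2.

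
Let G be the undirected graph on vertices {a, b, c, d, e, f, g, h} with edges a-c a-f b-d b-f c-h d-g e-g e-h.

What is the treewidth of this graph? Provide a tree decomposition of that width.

Treewidth 2.
One optimal decomposition is:
Bags: B1 = {b, d, g}  B2 = {b, e, g}  B3 = {b, e, h}  B4 = {b, c, h}  B5 = {a, b, c}  B6 = {a, b, f}
Tree: B1–B2, B2–B3, B3–B4, B4–B5, B5–B6

The largest bag has 3 vertices, giving width 2; this decomposition certifies tw(G) ≤ 2. The edges b–d–g–e–h–c–a–f–b form a cycle, so G is not a tree and its treewidth is at least 2. Hence tw(G) = 2 exactly.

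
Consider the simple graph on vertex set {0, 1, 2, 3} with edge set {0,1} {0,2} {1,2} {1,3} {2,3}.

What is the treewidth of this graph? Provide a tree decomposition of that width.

Treewidth 2.
One optimal decomposition is:
Bags: B1 = {1, 2, 3}  B2 = {0, 1, 2}
Tree: B1–B2

The largest bag has 3 vertices, giving width 2; this decomposition certifies tw(G) ≤ 2. For the lower bound, the 3 vertices {0, 1, 2} are pairwise adjacent, and any tree decomposition puts a clique entirely inside one bag — forcing width ≥ 2. Hence tw(G) = 2 exactly.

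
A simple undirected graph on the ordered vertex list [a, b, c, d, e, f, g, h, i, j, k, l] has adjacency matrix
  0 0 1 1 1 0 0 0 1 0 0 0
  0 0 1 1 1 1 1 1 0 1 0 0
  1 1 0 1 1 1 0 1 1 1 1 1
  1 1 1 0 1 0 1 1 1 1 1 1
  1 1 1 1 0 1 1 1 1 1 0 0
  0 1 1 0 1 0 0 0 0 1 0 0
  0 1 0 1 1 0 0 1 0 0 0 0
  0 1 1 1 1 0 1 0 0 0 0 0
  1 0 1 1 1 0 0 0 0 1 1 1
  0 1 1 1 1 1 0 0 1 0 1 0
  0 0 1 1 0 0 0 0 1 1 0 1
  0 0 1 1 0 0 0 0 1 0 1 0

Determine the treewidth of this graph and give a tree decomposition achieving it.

Treewidth 4.
One such decomposition:
Bags: B1 = {c, d, e, i, j}  B2 = {a, c, d, e, i}  B3 = {b, c, d, e, j}  B4 = {c, d, i, j, k}  B5 = {b, c, d, e, h}  B6 = {c, d, i, k, l}  B7 = {b, d, e, g, h}  B8 = {b, c, e, f, j}
Tree: B1–B2, B1–B3, B1–B4, B3–B5, B4–B6, B5–B7, B3–B8

Each bag holds 5 vertices, so the decomposition has width 4, which upper-bounds the treewidth. For the lower bound, the 5 vertices {b, d, e, g, h} are pairwise adjacent, and any tree decomposition puts a clique entirely inside one bag — forcing width ≥ 4. Combining the bounds, tw(G) = 4.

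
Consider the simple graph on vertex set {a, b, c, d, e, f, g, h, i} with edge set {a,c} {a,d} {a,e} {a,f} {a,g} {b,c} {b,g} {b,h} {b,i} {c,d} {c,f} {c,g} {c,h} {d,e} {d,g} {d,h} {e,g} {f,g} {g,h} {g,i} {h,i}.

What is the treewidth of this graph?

3

A width-3 tree decomposition is:
Bags: B1 = {a, c, f, g}  B2 = {a, c, d, g}  B3 = {a, d, e, g}  B4 = {c, d, g, h}  B5 = {b, c, g, h}  B6 = {b, g, h, i}
Tree: B1–B2, B2–B3, B2–B4, B4–B5, B5–B6
Each bag holds 4 vertices, so the decomposition has width 3, which upper-bounds the treewidth. On the other hand G contains the 4-clique {a, d, e, g}. A clique must lie in a single bag of any decomposition, so no decomposition can have width below 3. Therefore the treewidth is 3.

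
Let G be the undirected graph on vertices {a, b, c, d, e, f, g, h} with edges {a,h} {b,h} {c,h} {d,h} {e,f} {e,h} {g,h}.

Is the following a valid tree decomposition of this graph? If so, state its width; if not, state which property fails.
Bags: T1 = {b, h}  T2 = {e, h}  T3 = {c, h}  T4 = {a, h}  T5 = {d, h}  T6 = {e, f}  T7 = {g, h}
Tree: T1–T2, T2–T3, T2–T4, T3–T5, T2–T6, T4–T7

Yes; width 1.

Checking the three conditions: (i) the bags cover all of {a, b, c, d, e, f, g, h}; (ii) for each edge, some bag contains both endpoints; (iii) the bags containing any fixed vertex form a subtree. All hold, so the decomposition is valid with width 2 − 1 = 1.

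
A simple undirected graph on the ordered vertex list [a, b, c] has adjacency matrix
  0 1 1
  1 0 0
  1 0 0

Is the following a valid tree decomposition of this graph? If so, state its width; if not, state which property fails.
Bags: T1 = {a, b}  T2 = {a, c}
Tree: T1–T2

Every vertex of G appears in some bag (union = {a, b, c}); every edge is covered by a bag; and for each vertex v the set of bags containing v is connected in the bag tree. The decomposition is therefore valid. The largest bag has 2 vertices, so the width is 1.

Yes; width 1.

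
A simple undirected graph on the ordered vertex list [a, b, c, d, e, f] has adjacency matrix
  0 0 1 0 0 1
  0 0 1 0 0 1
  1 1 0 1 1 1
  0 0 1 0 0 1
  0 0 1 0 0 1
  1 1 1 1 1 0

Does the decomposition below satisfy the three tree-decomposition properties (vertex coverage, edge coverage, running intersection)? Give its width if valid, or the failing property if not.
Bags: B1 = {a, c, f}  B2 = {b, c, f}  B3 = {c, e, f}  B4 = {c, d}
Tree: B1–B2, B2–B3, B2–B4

No — edge (f,d) lies in no bag.

A tree decomposition must satisfy three properties: every vertex lies in some bag; for every edge, both endpoints lie together in some bag; and for every vertex, the bags containing it form a connected subtree. Here edge (f,d) lies in no bag, so the decomposition is invalid.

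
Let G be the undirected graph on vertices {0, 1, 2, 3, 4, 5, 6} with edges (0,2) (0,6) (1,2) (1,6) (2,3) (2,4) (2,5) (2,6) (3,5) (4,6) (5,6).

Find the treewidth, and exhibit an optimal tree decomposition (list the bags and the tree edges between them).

Every bag has size at most 3, so the width is 3 − 1 = 2 and tw(G) ≤ 2. Conversely, {2, 3, 5} is a clique of size 3, and the vertices of any clique must share a bag in every tree decomposition; so some bag has ≥ 3 vertices and tw(G) ≥ 2. Therefore the treewidth is 2.

Treewidth 2.
Bags: B1 = {1, 2, 6}  B2 = {0, 2, 6}  B3 = {2, 5, 6}  B4 = {2, 3, 5}  B5 = {2, 4, 6}
Tree: B1–B2, B1–B3, B3–B4, B2–B5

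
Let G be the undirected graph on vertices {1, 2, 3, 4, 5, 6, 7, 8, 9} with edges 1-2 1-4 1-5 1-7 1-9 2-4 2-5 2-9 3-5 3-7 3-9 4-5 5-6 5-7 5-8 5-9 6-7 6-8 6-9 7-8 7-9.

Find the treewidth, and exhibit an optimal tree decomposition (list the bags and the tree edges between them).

Treewidth 3.
One such decomposition:
Bags: B1 = {1, 5, 7, 9}  B2 = {1, 2, 5, 9}  B3 = {3, 5, 7, 9}  B4 = {5, 6, 7, 9}  B5 = {5, 6, 7, 8}  B6 = {1, 2, 4, 5}
Tree: B1–B2, B1–B3, B1–B4, B4–B5, B2–B6

Every bag has size at most 4, so the width is 4 − 1 = 3 and tw(G) ≤ 3. Conversely, {1, 2, 5, 9} is a clique of size 4, and the vertices of any clique must share a bag in every tree decomposition; so some bag has ≥ 4 vertices and tw(G) ≥ 3. The upper and lower bounds meet at 3, so that is the treewidth.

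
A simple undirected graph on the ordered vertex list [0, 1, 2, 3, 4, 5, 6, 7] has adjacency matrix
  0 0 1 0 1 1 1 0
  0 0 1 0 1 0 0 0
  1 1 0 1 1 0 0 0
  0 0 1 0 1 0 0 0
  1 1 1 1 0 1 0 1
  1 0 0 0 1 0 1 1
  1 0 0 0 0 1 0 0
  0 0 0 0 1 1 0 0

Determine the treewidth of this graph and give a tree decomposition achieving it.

The largest bag has 3 vertices, giving width 2; this decomposition certifies tw(G) ≤ 2. Conversely, {0, 2, 4} is a clique of size 3, and the vertices of any clique must share a bag in every tree decomposition; so some bag has ≥ 3 vertices and tw(G) ≥ 2. Hence tw(G) = 2 exactly.

Treewidth 2.
One optimal decomposition is:
Bags: B1 = {0, 2, 4}  B2 = {0, 4, 5}  B3 = {4, 5, 7}  B4 = {0, 5, 6}  B5 = {2, 3, 4}  B6 = {1, 2, 4}
Tree: B1–B2, B2–B3, B2–B4, B1–B5, B1–B6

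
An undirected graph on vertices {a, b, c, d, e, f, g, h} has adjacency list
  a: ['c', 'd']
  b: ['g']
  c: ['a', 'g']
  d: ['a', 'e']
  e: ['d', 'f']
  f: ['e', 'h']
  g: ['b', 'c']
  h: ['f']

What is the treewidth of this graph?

A width-1 tree decomposition is:
Bags: B1 = {b, g}  B2 = {c, g}  B3 = {a, c}  B4 = {a, d}  B5 = {d, e}  B6 = {e, f}  B7 = {f, h}
Tree: B1–B2, B2–B3, B3–B4, B4–B5, B5–B6, B6–B7
The largest bag has 2 vertices, giving width 1; this decomposition certifies tw(G) ≤ 1. Since G has at least one edge (e.g. b–g), it is not an edgeless graph, so tw(G) ≥ 1. Hence tw(G) = 1 exactly.

1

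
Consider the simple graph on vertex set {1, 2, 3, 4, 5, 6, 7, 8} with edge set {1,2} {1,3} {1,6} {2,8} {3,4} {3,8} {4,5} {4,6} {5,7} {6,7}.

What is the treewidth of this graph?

2

A width-2 tree decomposition is:
Bags: B1 = {5, 6, 7}  B2 = {4, 5, 6}  B3 = {1, 4, 6}  B4 = {1, 3, 4}  B5 = {1, 2, 3}  B6 = {2, 3, 8}
Tree: B1–B2, B2–B3, B3–B4, B4–B5, B5–B6
Each bag holds 3 vertices, so the decomposition has width 2, which upper-bounds the treewidth. Since 7–5–4–6–7 is a cycle in G, G is not acyclic. Forests are exactly the graphs of treewidth ≤ 1, so tw(G) ≥ 2. Hence tw(G) = 2 exactly.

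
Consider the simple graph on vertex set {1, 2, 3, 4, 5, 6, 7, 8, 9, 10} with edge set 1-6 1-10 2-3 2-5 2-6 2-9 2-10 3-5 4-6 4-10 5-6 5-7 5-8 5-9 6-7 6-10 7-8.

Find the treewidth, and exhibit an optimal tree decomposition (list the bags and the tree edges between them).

Treewidth 2.
One optimal decomposition is:
Bags: B1 = {2, 5, 6}  B2 = {2, 3, 5}  B3 = {2, 5, 9}  B4 = {2, 6, 10}  B5 = {5, 6, 7}  B6 = {5, 7, 8}  B7 = {4, 6, 10}  B8 = {1, 6, 10}
Tree: B1–B2, B1–B3, B1–B4, B1–B5, B5–B6, B4–B7, B7–B8

Every bag has size at most 3, so the width is 3 − 1 = 2 and tw(G) ≤ 2. For the lower bound, the 3 vertices {1, 6, 10} are pairwise adjacent, and any tree decomposition puts a clique entirely inside one bag — forcing width ≥ 2. The upper and lower bounds meet at 2, so that is the treewidth.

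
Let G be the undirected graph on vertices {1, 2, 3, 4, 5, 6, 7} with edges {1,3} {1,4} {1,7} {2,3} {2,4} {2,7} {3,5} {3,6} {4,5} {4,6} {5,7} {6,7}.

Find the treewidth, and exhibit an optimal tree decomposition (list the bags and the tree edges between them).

Treewidth 3.
Bags: B1 = {3, 4, 5, 7}  B2 = {3, 4, 6, 7}  B3 = {2, 3, 4, 7}  B4 = {1, 3, 4, 7}
Tree: B1–B2, B2–B3, B3–B4

The largest bag has 4 vertices, giving width 3; this decomposition certifies tw(G) ≤ 3. For the lower bound: the 4 vertex sets {4,5}, {6,7}, {3}, {2} are disjoint, each induces a connected subgraph, and every pair is joined by at least one edge of G. Contracting each set to a single vertex therefore yields K_{4} as a minor, and since treewidth is minor-monotone, tw(G) ≥ tw(K_{4}) = 3. Therefore the treewidth is 3.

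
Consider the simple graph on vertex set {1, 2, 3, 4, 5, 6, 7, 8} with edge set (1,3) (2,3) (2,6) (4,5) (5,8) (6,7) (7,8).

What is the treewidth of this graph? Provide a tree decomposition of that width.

Treewidth 1.
One optimal decomposition is:
Bags: B1 = {4, 5}  B2 = {5, 8}  B3 = {7, 8}  B4 = {6, 7}  B5 = {2, 6}  B6 = {2, 3}  B7 = {1, 3}
Tree: B1–B2, B2–B3, B3–B4, B4–B5, B5–B6, B6–B7

Every bag has size at most 2, so the width is 2 − 1 = 1 and tw(G) ≤ 1. G has an edge, so its treewidth is at least 1. Combining the bounds, tw(G) = 1.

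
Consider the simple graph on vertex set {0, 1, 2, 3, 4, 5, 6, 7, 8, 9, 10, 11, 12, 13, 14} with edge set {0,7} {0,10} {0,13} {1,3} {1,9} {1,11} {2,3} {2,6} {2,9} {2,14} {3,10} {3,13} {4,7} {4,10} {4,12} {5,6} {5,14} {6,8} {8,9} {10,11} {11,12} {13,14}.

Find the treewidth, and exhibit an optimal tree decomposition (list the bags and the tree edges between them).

Each bag holds 4 vertices, so the decomposition has width 3, which upper-bounds the treewidth. For the lower bound: the 4 vertex sets {5,6,8}, {9}, {2}, {1,3,13,14} are disjoint, each induces a connected subgraph, and every pair is joined by at least one edge of G. Contracting each set to a single vertex therefore yields K_{4} as a minor, and since treewidth is minor-monotone, tw(G) ≥ tw(K_{4}) = 3. Therefore the treewidth is 3.

Treewidth 3.
One optimal decomposition is:
Bags: B1 = {5, 6, 8, 9}  B2 = {2, 5, 6, 9}  B3 = {2, 5, 9, 14}  B4 = {1, 2, 9, 14}  B5 = {1, 2, 3, 14}  B6 = {1, 3, 13, 14}  B7 = {1, 3, 11, 13}  B8 = {3, 10, 11, 13}  B9 = {0, 10, 11, 13}  B10 = {0, 10, 11, 12}  B11 = {0, 4, 10, 12}  B12 = {0, 4, 7, 12}
Tree: B1–B2, B2–B3, B3–B4, B4–B5, B5–B6, B6–B7, B7–B8, B8–B9, B9–B10, B10–B11, B11–B12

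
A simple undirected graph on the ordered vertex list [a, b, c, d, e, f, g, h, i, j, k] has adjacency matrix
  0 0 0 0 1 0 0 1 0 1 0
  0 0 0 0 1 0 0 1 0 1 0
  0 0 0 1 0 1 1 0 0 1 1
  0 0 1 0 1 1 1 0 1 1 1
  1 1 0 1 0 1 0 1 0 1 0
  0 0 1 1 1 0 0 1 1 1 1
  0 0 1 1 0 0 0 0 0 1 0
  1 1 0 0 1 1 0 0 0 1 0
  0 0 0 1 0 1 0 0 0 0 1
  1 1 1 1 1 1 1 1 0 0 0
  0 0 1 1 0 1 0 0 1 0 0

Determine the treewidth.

3

A width-3 tree decomposition is:
Bags: B1 = {d, e, f, j}  B2 = {c, d, f, j}  B3 = {c, d, f, k}  B4 = {e, f, h, j}  B5 = {b, e, h, j}  B6 = {d, f, i, k}  B7 = {a, e, h, j}  B8 = {c, d, g, j}
Tree: B1–B2, B2–B3, B1–B4, B4–B5, B3–B6, B4–B7, B2–B8
Each bag holds 4 vertices, so the decomposition has width 3, which upper-bounds the treewidth. For the lower bound, the 4 vertices {c, d, g, j} are pairwise adjacent, and any tree decomposition puts a clique entirely inside one bag — forcing width ≥ 3. Combining the bounds, tw(G) = 3.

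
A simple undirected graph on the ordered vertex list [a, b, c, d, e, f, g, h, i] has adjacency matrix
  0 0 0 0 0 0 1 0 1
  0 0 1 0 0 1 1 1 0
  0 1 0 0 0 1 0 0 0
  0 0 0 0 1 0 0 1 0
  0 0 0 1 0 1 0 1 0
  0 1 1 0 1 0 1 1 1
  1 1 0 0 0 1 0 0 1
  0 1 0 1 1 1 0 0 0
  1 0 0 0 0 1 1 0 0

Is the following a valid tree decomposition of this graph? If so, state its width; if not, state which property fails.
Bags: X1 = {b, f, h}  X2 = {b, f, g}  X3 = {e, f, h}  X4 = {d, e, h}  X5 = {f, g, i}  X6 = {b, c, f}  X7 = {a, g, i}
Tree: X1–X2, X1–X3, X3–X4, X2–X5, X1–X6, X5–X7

Yes; width 2.

Checking the three conditions: (i) the bags cover all of {a, b, c, d, e, f, g, h, i}; (ii) for each edge, some bag contains both endpoints; (iii) the bags containing any fixed vertex form a subtree. All hold, so the decomposition is valid with width 3 − 1 = 2.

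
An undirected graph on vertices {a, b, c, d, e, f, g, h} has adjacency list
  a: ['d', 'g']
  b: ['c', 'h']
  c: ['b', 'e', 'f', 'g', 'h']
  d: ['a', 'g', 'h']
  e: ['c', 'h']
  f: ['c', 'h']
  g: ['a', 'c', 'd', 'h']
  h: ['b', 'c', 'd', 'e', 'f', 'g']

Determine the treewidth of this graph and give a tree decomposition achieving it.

Treewidth 2.
Bags: B1 = {c, e, h}  B2 = {b, c, h}  B3 = {c, g, h}  B4 = {d, g, h}  B5 = {a, d, g}  B6 = {c, f, h}
Tree: B1–B2, B2–B3, B3–B4, B4–B5, B1–B6

Every bag has size at most 3, so the width is 3 − 1 = 2 and tw(G) ≤ 2. On the other hand G contains the 3-clique {d, g, h}. A clique must lie in a single bag of any decomposition, so no decomposition can have width below 2. The upper and lower bounds meet at 2, so that is the treewidth.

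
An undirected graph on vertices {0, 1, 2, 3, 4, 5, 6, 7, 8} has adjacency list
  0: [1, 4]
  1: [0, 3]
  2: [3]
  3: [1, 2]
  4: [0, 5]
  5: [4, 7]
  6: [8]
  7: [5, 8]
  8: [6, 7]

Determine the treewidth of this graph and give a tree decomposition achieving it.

Treewidth 1.
One such decomposition:
Bags: B1 = {2, 3}  B2 = {1, 3}  B3 = {0, 1}  B4 = {0, 4}  B5 = {4, 5}  B6 = {5, 7}  B7 = {7, 8}  B8 = {6, 8}
Tree: B1–B2, B2–B3, B3–B4, B4–B5, B5–B6, B6–B7, B7–B8

Every bag has size at most 2, so the width is 2 − 1 = 1 and tw(G) ≤ 1. Since G has at least one edge (e.g. 2–3), it is not an edgeless graph, so tw(G) ≥ 1. The upper and lower bounds meet at 1, so that is the treewidth.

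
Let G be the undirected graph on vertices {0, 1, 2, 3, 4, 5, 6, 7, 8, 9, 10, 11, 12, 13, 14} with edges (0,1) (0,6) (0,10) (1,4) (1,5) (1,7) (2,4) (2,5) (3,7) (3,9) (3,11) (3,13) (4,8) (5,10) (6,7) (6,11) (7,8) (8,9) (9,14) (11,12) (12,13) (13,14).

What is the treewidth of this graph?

3

A width-3 tree decomposition is:
Bags: B1 = {2, 4, 5, 10}  B2 = {1, 4, 5, 10}  B3 = {0, 1, 4, 10}  B4 = {0, 1, 4, 8}  B5 = {0, 1, 7, 8}  B6 = {0, 6, 7, 8}  B7 = {6, 7, 8, 9}  B8 = {3, 6, 7, 9}  B9 = {3, 6, 9, 11}  B10 = {3, 9, 11, 14}  B11 = {3, 11, 13, 14}  B12 = {11, 12, 13, 14}
Tree: B1–B2, B2–B3, B3–B4, B4–B5, B5–B6, B6–B7, B7–B8, B8–B9, B9–B10, B10–B11, B11–B12
The largest bag has 4 vertices, giving width 3; this decomposition certifies tw(G) ≤ 3. For the lower bound: the 4 vertex sets {2,5,10}, {4}, {1}, {0,6,7,8} are disjoint, each induces a connected subgraph, and every pair is joined by at least one edge of G. Contracting each set to a single vertex therefore yields K_{4} as a minor, and since treewidth is minor-monotone, tw(G) ≥ tw(K_{4}) = 3. Hence tw(G) = 3 exactly.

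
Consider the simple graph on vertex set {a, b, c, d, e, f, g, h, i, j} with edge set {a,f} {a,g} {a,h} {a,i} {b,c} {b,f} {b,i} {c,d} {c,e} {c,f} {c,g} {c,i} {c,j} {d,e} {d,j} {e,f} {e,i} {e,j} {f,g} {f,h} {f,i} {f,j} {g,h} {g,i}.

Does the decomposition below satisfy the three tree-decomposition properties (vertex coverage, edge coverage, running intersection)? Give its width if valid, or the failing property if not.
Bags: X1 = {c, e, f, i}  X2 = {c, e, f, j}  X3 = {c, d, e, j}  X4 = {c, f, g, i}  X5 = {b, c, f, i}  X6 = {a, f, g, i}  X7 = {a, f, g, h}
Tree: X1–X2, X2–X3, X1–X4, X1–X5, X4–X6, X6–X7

Vertex coverage: the bags together contain {a, b, c, d, e, f, g, h, i, j}, the full vertex set. Edge coverage: each edge of G has both endpoints in at least one bag. Running intersection: for every vertex, the bags containing it form a connected subtree. All three properties hold, so this is a valid tree decomposition of width max|bag| − 1 = 3, and hence tw(G) ≤ 3.

Yes; width 3.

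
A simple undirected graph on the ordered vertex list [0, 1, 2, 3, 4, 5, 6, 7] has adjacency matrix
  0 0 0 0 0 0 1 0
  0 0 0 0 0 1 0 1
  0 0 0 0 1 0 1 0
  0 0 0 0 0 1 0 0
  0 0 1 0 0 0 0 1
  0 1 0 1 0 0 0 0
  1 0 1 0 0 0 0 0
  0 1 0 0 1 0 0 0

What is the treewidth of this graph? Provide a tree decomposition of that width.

The largest bag has 2 vertices, giving width 1; this decomposition certifies tw(G) ≤ 1. Since G has at least one edge (e.g. 3–5), it is not an edgeless graph, so tw(G) ≥ 1. Combining the bounds, tw(G) = 1.

Treewidth 1.
One optimal decomposition is:
Bags: B1 = {3, 5}  B2 = {1, 5}  B3 = {1, 7}  B4 = {4, 7}  B5 = {2, 4}  B6 = {2, 6}  B7 = {0, 6}
Tree: B1–B2, B2–B3, B3–B4, B4–B5, B5–B6, B6–B7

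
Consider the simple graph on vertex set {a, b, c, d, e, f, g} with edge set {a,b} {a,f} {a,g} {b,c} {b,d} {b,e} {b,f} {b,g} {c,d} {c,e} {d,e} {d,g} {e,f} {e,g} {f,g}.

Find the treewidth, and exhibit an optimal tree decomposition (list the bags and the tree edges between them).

Each bag holds 4 vertices, so the decomposition has width 3, which upper-bounds the treewidth. On the other hand G contains the 4-clique {b, d, e, g}. A clique must lie in a single bag of any decomposition, so no decomposition can have width below 3. Therefore the treewidth is 3.

Treewidth 3.
One such decomposition:
Bags: B1 = {b, d, e, g}  B2 = {b, c, d, e}  B3 = {b, e, f, g}  B4 = {a, b, f, g}
Tree: B1–B2, B1–B3, B3–B4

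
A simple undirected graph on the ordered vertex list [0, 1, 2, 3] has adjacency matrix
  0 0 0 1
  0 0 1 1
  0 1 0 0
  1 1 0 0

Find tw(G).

A width-1 tree decomposition is:
Bags: B1 = {1, 2}  B2 = {1, 3}  B3 = {0, 3}
Tree: B1–B2, B2–B3
The largest bag has 2 vertices, giving width 1; this decomposition certifies tw(G) ≤ 1. Any graph with an edge has treewidth ≥ 1, and G has the edge 1–2. Hence tw(G) = 1 exactly.

1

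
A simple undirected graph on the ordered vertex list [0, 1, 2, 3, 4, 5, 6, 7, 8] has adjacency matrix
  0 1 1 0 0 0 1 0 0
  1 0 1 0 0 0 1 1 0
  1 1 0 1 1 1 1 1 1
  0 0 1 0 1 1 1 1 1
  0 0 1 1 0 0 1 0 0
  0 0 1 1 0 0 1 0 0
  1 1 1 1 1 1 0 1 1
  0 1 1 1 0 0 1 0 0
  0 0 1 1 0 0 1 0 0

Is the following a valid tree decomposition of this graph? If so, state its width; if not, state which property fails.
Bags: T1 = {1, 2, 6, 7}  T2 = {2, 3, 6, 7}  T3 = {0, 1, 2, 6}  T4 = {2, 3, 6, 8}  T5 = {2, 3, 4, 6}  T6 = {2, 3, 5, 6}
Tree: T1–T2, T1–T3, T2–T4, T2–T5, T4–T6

Yes; width 3.

Checking the three conditions: (i) the bags cover all of {0, 1, 2, 3, 4, 5, 6, 7, 8}; (ii) for each edge, some bag contains both endpoints; (iii) the bags containing any fixed vertex form a subtree. All hold, so the decomposition is valid with width 4 − 1 = 3.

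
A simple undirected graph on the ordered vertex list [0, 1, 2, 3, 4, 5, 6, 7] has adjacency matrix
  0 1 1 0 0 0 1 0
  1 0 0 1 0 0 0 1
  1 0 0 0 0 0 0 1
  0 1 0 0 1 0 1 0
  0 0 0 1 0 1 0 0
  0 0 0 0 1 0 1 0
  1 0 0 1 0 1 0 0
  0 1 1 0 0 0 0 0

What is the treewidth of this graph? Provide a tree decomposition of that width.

The largest bag has 3 vertices, giving width 2; this decomposition certifies tw(G) ≤ 2. Since 5–4–3–6–5 is a cycle in G, G is not acyclic. Forests are exactly the graphs of treewidth ≤ 1, so tw(G) ≥ 2. Therefore the treewidth is 2.

Treewidth 2.
One optimal decomposition is:
Bags: B1 = {4, 5, 6}  B2 = {3, 4, 6}  B3 = {0, 3, 6}  B4 = {0, 1, 3}  B5 = {0, 1, 2}  B6 = {1, 2, 7}
Tree: B1–B2, B2–B3, B3–B4, B4–B5, B5–B6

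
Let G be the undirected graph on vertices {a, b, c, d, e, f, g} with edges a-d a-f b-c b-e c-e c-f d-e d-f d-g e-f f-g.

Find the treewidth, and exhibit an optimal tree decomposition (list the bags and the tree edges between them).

Treewidth 2.
One optimal decomposition is:
Bags: B1 = {a, d, f}  B2 = {d, e, f}  B3 = {c, e, f}  B4 = {d, f, g}  B5 = {b, c, e}
Tree: B1–B2, B2–B3, B2–B4, B3–B5

The largest bag has 3 vertices, giving width 2; this decomposition certifies tw(G) ≤ 2. On the other hand G contains the 3-clique {d, f, g}. A clique must lie in a single bag of any decomposition, so no decomposition can have width below 2. Therefore the treewidth is 2.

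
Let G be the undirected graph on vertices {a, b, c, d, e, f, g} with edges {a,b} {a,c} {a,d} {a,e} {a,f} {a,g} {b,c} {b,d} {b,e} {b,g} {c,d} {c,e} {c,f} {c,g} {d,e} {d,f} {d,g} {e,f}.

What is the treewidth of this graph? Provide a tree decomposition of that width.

Treewidth 4.
Bags: B1 = {a, b, c, d, e}  B2 = {a, c, d, e, f}  B3 = {a, b, c, d, g}
Tree: B1–B2, B1–B3

The largest bag has 5 vertices, giving width 4; this decomposition certifies tw(G) ≤ 4. On the other hand G contains the 5-clique {a, b, c, d, g}. A clique must lie in a single bag of any decomposition, so no decomposition can have width below 4. Combining the bounds, tw(G) = 4.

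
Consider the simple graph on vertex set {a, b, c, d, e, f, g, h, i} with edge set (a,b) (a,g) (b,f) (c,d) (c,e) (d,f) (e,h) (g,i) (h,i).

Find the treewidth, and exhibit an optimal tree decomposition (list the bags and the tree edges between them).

Every bag has size at most 3, so the width is 3 − 1 = 2 and tw(G) ≤ 2. The edges b–a–g–i–h–e–c–d–f–b form a cycle, so G is not a tree and its treewidth is at least 2. Therefore the treewidth is 2.

Treewidth 2.
One optimal decomposition is:
Bags: B1 = {a, b, g}  B2 = {b, g, i}  B3 = {b, h, i}  B4 = {b, e, h}  B5 = {b, c, e}  B6 = {b, c, d}  B7 = {b, d, f}
Tree: B1–B2, B2–B3, B3–B4, B4–B5, B5–B6, B6–B7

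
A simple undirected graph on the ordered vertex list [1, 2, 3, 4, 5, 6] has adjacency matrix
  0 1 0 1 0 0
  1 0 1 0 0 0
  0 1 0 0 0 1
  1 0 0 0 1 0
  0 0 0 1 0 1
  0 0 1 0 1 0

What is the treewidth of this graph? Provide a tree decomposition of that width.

Each bag holds 3 vertices, so the decomposition has width 2, which upper-bounds the treewidth. Since 2–1–4–5–6–3–2 is a cycle in G, G is not acyclic. Forests are exactly the graphs of treewidth ≤ 1, so tw(G) ≥ 2. Combining the bounds, tw(G) = 2.

Treewidth 2.
One such decomposition:
Bags: B1 = {1, 2, 4}  B2 = {2, 4, 5}  B3 = {2, 5, 6}  B4 = {2, 3, 6}
Tree: B1–B2, B2–B3, B3–B4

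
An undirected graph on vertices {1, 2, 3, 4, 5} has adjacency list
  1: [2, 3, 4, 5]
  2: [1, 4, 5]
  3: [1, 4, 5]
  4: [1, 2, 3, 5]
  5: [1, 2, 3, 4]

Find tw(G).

A width-3 tree decomposition is:
Bags: B1 = {1, 3, 4, 5}  B2 = {1, 2, 4, 5}
Tree: B1–B2
Every bag has size at most 4, so the width is 4 − 1 = 3 and tw(G) ≤ 3. On the other hand G contains the 4-clique {1, 2, 4, 5}. A clique must lie in a single bag of any decomposition, so no decomposition can have width below 3. Hence tw(G) = 3 exactly.

3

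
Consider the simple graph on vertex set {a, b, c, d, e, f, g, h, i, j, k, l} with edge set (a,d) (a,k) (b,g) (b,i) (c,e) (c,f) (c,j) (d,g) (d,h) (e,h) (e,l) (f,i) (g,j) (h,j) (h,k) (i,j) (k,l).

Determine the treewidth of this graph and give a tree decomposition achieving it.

Each bag holds 4 vertices, so the decomposition has width 3, which upper-bounds the treewidth. For the lower bound: the 4 vertex sets {b,f,i}, {c}, {j}, {d,e,g,h} are disjoint, each induces a connected subgraph, and every pair is joined by at least one edge of G. Contracting each set to a single vertex therefore yields K_{4} as a minor, and since treewidth is minor-monotone, tw(G) ≥ tw(K_{4}) = 3. The upper and lower bounds meet at 3, so that is the treewidth.

Treewidth 3.
One such decomposition:
Bags: B1 = {b, c, f, i}  B2 = {b, c, i, j}  B3 = {b, c, g, j}  B4 = {c, e, g, j}  B5 = {e, g, h, j}  B6 = {d, e, g, h}  B7 = {d, e, h, l}  B8 = {d, h, k, l}  B9 = {a, d, k, l}
Tree: B1–B2, B2–B3, B3–B4, B4–B5, B5–B6, B6–B7, B7–B8, B8–B9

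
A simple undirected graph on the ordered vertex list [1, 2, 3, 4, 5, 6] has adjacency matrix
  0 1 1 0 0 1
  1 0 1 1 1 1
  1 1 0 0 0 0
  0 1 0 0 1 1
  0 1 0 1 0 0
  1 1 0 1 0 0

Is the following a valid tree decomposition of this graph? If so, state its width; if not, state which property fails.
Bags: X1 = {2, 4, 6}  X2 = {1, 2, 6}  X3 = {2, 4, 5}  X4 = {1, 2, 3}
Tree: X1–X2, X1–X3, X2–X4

Every vertex of G appears in some bag (union = {1, 2, 3, 4, 5, 6}); every edge is covered by a bag; and for each vertex v the set of bags containing v is connected in the bag tree. The decomposition is therefore valid. The largest bag has 3 vertices, so the width is 2.

Yes; width 2.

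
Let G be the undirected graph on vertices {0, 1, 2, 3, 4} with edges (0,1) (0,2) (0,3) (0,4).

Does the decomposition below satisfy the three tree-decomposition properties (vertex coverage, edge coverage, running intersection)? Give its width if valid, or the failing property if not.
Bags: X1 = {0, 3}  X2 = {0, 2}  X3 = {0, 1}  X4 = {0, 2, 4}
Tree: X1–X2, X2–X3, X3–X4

No — bags containing vertex 2 are not connected in the tree.

A tree decomposition must satisfy three properties: every vertex lies in some bag; for every edge, both endpoints lie together in some bag; and for every vertex, the bags containing it form a connected subtree. Here bags containing vertex 2 are not connected in the tree, so the decomposition is invalid.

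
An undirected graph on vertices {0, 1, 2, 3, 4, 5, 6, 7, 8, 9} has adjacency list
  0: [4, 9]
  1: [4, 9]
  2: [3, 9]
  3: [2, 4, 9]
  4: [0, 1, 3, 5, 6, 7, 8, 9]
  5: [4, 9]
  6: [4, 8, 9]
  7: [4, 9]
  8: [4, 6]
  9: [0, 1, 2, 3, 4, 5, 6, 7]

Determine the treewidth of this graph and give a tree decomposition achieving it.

The largest bag has 3 vertices, giving width 2; this decomposition certifies tw(G) ≤ 2. For the lower bound, the 3 vertices {2, 3, 9} are pairwise adjacent, and any tree decomposition puts a clique entirely inside one bag — forcing width ≥ 2. Combining the bounds, tw(G) = 2.

Treewidth 2.
One such decomposition:
Bags: B1 = {3, 4, 9}  B2 = {4, 6, 9}  B3 = {4, 6, 8}  B4 = {1, 4, 9}  B5 = {4, 7, 9}  B6 = {0, 4, 9}  B7 = {2, 3, 9}  B8 = {4, 5, 9}
Tree: B1–B2, B2–B3, B1–B4, B1–B5, B1–B6, B1–B7, B5–B8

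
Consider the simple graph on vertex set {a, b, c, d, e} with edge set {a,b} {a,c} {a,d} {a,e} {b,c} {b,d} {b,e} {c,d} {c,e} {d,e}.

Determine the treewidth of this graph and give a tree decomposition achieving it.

A single bag containing all 5 vertices is trivially a valid decomposition of width 4. Conversely, {a, b, c, d, e} is a clique of size 5, and the vertices of any clique must share a bag in every tree decomposition; so some bag has ≥ 5 vertices and tw(G) ≥ 4. Therefore the treewidth is 4.

Treewidth 4.
Bags: B1 = {a, b, c, d, e}
Tree: (single bag)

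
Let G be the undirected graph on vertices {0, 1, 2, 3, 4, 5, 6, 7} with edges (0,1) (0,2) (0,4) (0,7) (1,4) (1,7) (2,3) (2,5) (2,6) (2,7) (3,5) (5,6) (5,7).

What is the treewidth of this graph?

A width-2 tree decomposition is:
Bags: B1 = {0, 2, 7}  B2 = {2, 5, 7}  B3 = {2, 3, 5}  B4 = {0, 1, 7}  B5 = {0, 1, 4}  B6 = {2, 5, 6}
Tree: B1–B2, B2–B3, B1–B4, B4–B5, B3–B6
Each bag holds 3 vertices, so the decomposition has width 2, which upper-bounds the treewidth. For the lower bound, the 3 vertices {0, 1, 4} are pairwise adjacent, and any tree decomposition puts a clique entirely inside one bag — forcing width ≥ 2. Therefore the treewidth is 2.

2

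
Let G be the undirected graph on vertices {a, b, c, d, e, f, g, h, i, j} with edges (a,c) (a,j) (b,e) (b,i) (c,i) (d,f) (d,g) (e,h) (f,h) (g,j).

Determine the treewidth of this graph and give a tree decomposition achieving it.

Treewidth 2.
One optimal decomposition is:
Bags: B1 = {d, g, j}  B2 = {d, f, j}  B3 = {f, h, j}  B4 = {e, h, j}  B5 = {b, e, j}  B6 = {b, i, j}  B7 = {c, i, j}  B8 = {a, c, j}
Tree: B1–B2, B2–B3, B3–B4, B4–B5, B5–B6, B6–B7, B7–B8

Each bag holds 3 vertices, so the decomposition has width 2, which upper-bounds the treewidth. For the lower bound, G contains the cycle j–g–d–f–h–e–b–i–c–a–j, so G is not a forest; only forests have treewidth ≤ 1, hence tw(G) ≥ 2. Combining the bounds, tw(G) = 2.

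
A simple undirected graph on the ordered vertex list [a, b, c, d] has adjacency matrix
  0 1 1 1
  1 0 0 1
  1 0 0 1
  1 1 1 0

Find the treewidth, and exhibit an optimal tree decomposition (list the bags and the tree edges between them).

Every bag has size at most 3, so the width is 3 − 1 = 2 and tw(G) ≤ 2. For the lower bound, the 3 vertices {a, c, d} are pairwise adjacent, and any tree decomposition puts a clique entirely inside one bag — forcing width ≥ 2. Hence tw(G) = 2 exactly.

Treewidth 2.
Bags: B1 = {a, b, d}  B2 = {a, c, d}
Tree: B1–B2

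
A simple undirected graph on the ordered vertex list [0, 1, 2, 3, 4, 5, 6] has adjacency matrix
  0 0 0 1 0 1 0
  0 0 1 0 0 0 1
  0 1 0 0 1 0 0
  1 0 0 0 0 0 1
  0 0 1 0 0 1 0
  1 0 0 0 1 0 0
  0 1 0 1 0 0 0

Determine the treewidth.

2

A width-2 tree decomposition is:
Bags: B1 = {2, 4, 5}  B2 = {1, 2, 5}  B3 = {1, 5, 6}  B4 = {3, 5, 6}  B5 = {0, 3, 5}
Tree: B1–B2, B2–B3, B3–B4, B4–B5
Every bag has size at most 3, so the width is 3 − 1 = 2 and tw(G) ≤ 2. Since 5–4–2–1–6–3–0–5 is a cycle in G, G is not acyclic. Forests are exactly the graphs of treewidth ≤ 1, so tw(G) ≥ 2. Therefore the treewidth is 2.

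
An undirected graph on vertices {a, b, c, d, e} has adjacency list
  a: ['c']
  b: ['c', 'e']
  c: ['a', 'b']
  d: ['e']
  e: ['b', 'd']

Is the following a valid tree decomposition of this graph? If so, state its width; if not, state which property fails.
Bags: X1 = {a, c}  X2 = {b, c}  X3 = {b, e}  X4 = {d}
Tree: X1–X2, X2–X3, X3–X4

No — edge (e,d) lies in no bag.

A tree decomposition must satisfy three properties: every vertex lies in some bag; for every edge, both endpoints lie together in some bag; and for every vertex, the bags containing it form a connected subtree. Here edge (e,d) lies in no bag, so the decomposition is invalid.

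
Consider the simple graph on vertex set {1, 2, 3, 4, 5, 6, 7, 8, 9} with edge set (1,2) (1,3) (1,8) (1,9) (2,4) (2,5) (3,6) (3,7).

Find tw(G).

A width-1 tree decomposition is:
Bags: B1 = {1, 3}  B2 = {1, 9}  B3 = {1, 2}  B4 = {2, 5}  B5 = {1, 8}  B6 = {3, 7}  B7 = {2, 4}  B8 = {3, 6}
Tree: B1–B2, B1–B3, B3–B4, B1–B5, B1–B6, B3–B7, B1–B8
The largest bag has 2 vertices, giving width 1; this decomposition certifies tw(G) ≤ 1. Since G has at least one edge (e.g. 3–1), it is not an edgeless graph, so tw(G) ≥ 1. Hence tw(G) = 1 exactly.

1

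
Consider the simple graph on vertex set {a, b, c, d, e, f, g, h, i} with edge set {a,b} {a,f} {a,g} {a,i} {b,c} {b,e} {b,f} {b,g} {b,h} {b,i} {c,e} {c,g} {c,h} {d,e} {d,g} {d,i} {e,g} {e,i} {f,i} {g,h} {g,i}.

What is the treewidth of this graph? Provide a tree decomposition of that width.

Each bag holds 4 vertices, so the decomposition has width 3, which upper-bounds the treewidth. For the lower bound, the 4 vertices {d, e, g, i} are pairwise adjacent, and any tree decomposition puts a clique entirely inside one bag — forcing width ≥ 3. The upper and lower bounds meet at 3, so that is the treewidth.

Treewidth 3.
One such decomposition:
Bags: B1 = {d, e, g, i}  B2 = {b, e, g, i}  B3 = {b, c, e, g}  B4 = {a, b, g, i}  B5 = {b, c, g, h}  B6 = {a, b, f, i}
Tree: B1–B2, B2–B3, B2–B4, B3–B5, B4–B6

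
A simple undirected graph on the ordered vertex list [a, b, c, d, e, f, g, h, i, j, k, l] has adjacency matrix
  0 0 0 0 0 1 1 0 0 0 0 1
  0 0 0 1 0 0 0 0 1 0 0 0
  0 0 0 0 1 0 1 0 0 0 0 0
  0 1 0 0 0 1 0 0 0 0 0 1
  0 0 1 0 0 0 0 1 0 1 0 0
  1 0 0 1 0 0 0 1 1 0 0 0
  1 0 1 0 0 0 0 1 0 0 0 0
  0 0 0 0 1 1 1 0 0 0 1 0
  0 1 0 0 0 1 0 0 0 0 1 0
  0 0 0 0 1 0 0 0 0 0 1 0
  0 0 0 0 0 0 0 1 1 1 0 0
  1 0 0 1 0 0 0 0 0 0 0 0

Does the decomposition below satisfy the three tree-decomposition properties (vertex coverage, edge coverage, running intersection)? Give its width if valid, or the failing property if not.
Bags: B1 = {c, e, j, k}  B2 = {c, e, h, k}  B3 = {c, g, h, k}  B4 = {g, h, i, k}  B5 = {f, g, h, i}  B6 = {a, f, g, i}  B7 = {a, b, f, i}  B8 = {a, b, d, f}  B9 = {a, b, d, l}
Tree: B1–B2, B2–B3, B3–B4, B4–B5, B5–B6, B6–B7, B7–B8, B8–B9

Yes; width 3.

Checking the three conditions: (i) the bags cover all of {a, b, c, d, e, f, g, h, i, j, k, l}; (ii) for each edge, some bag contains both endpoints; (iii) the bags containing any fixed vertex form a subtree. All hold, so the decomposition is valid with width 4 − 1 = 3.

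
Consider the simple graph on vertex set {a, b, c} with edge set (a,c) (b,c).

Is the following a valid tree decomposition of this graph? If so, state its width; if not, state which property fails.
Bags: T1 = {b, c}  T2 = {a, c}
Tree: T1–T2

Vertex coverage: the bags together contain {a, b, c}, the full vertex set. Edge coverage: each edge of G has both endpoints in at least one bag. Running intersection: for every vertex, the bags containing it form a connected subtree. All three properties hold, so this is a valid tree decomposition of width max|bag| − 1 = 1, and hence tw(G) ≤ 1.

Yes; width 1.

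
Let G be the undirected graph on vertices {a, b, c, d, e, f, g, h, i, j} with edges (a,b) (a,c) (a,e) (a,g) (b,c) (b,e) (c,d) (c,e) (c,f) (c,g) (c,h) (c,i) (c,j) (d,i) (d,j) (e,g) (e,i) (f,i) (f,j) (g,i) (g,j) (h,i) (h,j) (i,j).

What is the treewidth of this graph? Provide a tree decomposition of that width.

Treewidth 3.
One such decomposition:
Bags: B1 = {c, e, g, i}  B2 = {a, c, e, g}  B3 = {c, g, i, j}  B4 = {c, h, i, j}  B5 = {a, b, c, e}  B6 = {c, d, i, j}  B7 = {c, f, i, j}
Tree: B1–B2, B1–B3, B3–B4, B2–B5, B4–B6, B4–B7

Every bag has size at most 4, so the width is 4 − 1 = 3 and tw(G) ≤ 3. On the other hand G contains the 4-clique {a, c, e, g}. A clique must lie in a single bag of any decomposition, so no decomposition can have width below 3. Therefore the treewidth is 3.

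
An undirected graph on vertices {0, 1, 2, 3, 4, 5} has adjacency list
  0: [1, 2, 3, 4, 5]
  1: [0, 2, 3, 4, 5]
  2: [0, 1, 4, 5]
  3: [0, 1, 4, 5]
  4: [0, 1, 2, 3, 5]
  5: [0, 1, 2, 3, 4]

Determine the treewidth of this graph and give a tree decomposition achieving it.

Treewidth 4.
Bags: B1 = {0, 1, 2, 4, 5}  B2 = {0, 1, 3, 4, 5}
Tree: B1–B2

Every bag has size at most 5, so the width is 5 − 1 = 4 and tw(G) ≤ 4. On the other hand G contains the 5-clique {0, 1, 2, 4, 5}. A clique must lie in a single bag of any decomposition, so no decomposition can have width below 4. Therefore the treewidth is 4.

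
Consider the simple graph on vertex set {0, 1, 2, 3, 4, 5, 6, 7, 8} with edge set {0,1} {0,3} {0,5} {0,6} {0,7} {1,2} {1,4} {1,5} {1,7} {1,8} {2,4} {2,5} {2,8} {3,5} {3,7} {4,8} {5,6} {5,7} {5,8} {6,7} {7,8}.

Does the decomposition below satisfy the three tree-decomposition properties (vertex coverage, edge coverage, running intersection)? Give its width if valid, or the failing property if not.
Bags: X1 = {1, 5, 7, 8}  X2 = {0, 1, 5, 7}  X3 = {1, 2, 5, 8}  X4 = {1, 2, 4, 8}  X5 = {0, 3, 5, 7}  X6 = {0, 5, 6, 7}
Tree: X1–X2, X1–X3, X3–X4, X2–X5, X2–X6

Checking the three conditions: (i) the bags cover all of {0, 1, 2, 3, 4, 5, 6, 7, 8}; (ii) for each edge, some bag contains both endpoints; (iii) the bags containing any fixed vertex form a subtree. All hold, so the decomposition is valid with width 4 − 1 = 3.

Yes; width 3.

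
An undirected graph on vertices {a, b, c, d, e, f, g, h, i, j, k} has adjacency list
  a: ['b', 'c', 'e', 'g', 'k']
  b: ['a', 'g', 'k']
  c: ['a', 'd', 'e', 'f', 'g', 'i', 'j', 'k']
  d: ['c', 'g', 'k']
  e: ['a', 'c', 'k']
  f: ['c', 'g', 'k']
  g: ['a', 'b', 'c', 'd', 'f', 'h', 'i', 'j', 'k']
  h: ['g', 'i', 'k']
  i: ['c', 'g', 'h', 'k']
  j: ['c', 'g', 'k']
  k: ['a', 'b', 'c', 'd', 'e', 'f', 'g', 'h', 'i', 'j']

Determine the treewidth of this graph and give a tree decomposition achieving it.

Every bag has size at most 4, so the width is 4 − 1 = 3 and tw(G) ≤ 3. On the other hand G contains the 4-clique {g, h, i, k}. A clique must lie in a single bag of any decomposition, so no decomposition can have width below 3. Therefore the treewidth is 3.

Treewidth 3.
One such decomposition:
Bags: B1 = {a, c, g, k}  B2 = {c, g, i, k}  B3 = {c, d, g, k}  B4 = {g, h, i, k}  B5 = {a, b, g, k}  B6 = {c, f, g, k}  B7 = {a, c, e, k}  B8 = {c, g, j, k}
Tree: B1–B2, B2–B3, B2–B4, B1–B5, B3–B6, B1–B7, B6–B8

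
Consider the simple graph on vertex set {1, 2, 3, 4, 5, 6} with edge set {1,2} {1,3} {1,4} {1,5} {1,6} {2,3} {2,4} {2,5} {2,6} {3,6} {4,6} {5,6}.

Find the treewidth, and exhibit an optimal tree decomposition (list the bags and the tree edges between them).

Every bag has size at most 4, so the width is 4 − 1 = 3 and tw(G) ≤ 3. For the lower bound, the 4 vertices {1, 2, 3, 6} are pairwise adjacent, and any tree decomposition puts a clique entirely inside one bag — forcing width ≥ 3. Combining the bounds, tw(G) = 3.

Treewidth 3.
One such decomposition:
Bags: B1 = {1, 2, 5, 6}  B2 = {1, 2, 3, 6}  B3 = {1, 2, 4, 6}
Tree: B1–B2, B1–B3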